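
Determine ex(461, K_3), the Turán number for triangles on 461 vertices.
ex(461, K_3) = ⌊461^2/4⌋ = 53130

Mantel (1907): a triangle-free graph on n vertices has at most ⌊n^2/4⌋ edges, with equality for the complete bipartite graph K_{⌊n/2⌋, ⌈n/2⌉}. For n = 461: ⌊461^2/4⌋ = ⌊212521/4⌋ = 53130. The extremal graph is K_{230, 231}, which has 230·231 = 53130 edges.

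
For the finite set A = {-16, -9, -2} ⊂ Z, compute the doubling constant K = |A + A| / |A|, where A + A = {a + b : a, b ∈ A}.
K = |A + A| / |A| = 5/3

Enumerate A + A = {a + b : a, b ∈ A}. With |A| = 3, there are |A|^2 = 9 ordered sum pairs; collecting distinct values, A + A = {-32, -25, -18, -11, -4}, so |A + A| = 5. Thus K = 5/3. Here |A + A| = 2|A| − 1 = 5, the minimum possible — so K = 5/3 is minimal, which holds iff A is an arithmetic progression.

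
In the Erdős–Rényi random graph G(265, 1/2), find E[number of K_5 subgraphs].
E[# K_5] = C(265, 5) · (1/2)^C(5, 2) = 10484943678 / 2^10 = 5242471839/512 ≈ 10239202.810547

For each 5-subset S of vertices (there are C(265, 5) = 10484943678 such S), let X_S = 1 if S induces a K_5 (all C(5, 2) = 10 edges present). Then P(X_S = 1) = (1/2)^10 = 1/1024. By linearity of expectation, E[# K_5] = C(265, 5) · (1/2)^10 = 10484943678 / 1024 = 5242471839/512 ≈ 10239202.810547.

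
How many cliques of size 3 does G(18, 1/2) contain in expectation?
E[# K_3] = C(18, 3) · (1/2)^C(3, 2) = 816 / 2^3 = 102

For each 3-subset S of vertices (there are C(18, 3) = 816 such S), let X_S = 1 if S induces a K_3 (all C(3, 2) = 3 edges present). Then P(X_S = 1) = (1/2)^3 = 1/8. By linearity of expectation, E[# K_3] = C(18, 3) · (1/2)^3 = 816 / 8 = 102.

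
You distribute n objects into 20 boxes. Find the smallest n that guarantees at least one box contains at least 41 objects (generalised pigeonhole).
n = (41 − 1)·20 + 1 = 801

By the generalised pigeonhole principle, to guarantee some box contains ≥ r objects we need more than (r − 1) · k objects total. Threshold: n = (r − 1) · k + 1. With r = 41 and k = 20: n = 40 · 20 + 1 = 800 + 1 = 801. For n = 800 = 40 · 20, we can put exactly 40 objects in every box, avoiding 41 in any single one — so 801 is tight.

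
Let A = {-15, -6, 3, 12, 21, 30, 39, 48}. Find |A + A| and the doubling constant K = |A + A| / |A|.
K = |A + A| / |A| = 15/8

Enumerate A + A = {a + b : a, b ∈ A}. With |A| = 8, there are |A|^2 = 64 ordered sum pairs; collecting distinct values, A + A = {-30, -21, -12, -3, 6, 15, 24, 33, 42, 51, 60, 69, 78, 87, 96}, so |A + A| = 15. Thus K = 15/8. Here |A + A| = 2|A| − 1 = 15, the minimum possible — so K = 15/8 is minimal, which holds iff A is an arithmetic progression.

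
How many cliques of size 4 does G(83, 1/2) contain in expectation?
E[# K_4] = C(83, 4) · (1/2)^C(4, 2) = 1837620 / 2^6 = 459405/16 = 28712.8125

For each 4-subset S of vertices (there are C(83, 4) = 1837620 such S), let X_S = 1 if S induces a K_4 (all C(4, 2) = 6 edges present). Then P(X_S = 1) = (1/2)^6 = 1/64. By linearity of expectation, E[# K_4] = C(83, 4) · (1/2)^6 = 1837620 / 64 = 459405/16 = 28712.8125.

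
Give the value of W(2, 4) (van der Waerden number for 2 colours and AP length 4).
W(2, 4) = 35

This is a classical value, W(2, 4) = 35, established by combining an explicit 2-colouring of {1, ..., 34} with no monochromatic 4-AP (giving the lower bound W(2, 4) > 34) and a finite case analysis / exhaustive computer search showing every 2-colouring of {1, ..., 35} has such an AP.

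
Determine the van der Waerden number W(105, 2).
W(105, 2) = 105 + 1 = 106

A 2-term AP is any pair of integers, so a monochromatic 2-AP exists iff some colour is used at least twice. With 105 colours, the colouring i ↦ i on {1, ..., 105} uses each colour once, avoiding any monochromatic pair, so W(105, 2) > 105. For {1, ..., 106}, pigeonhole forces two integers of the same colour, which form a monochromatic 2-AP. Hence W(105, 2) = 106.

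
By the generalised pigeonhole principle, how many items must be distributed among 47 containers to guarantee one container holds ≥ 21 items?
n = (21 − 1)·47 + 1 = 941

By the generalised pigeonhole principle, to guarantee some box contains ≥ r objects we need more than (r − 1) · k objects total. Threshold: n = (r − 1) · k + 1. With r = 21 and k = 47: n = 20 · 47 + 1 = 940 + 1 = 941. For n = 940 = 20 · 47, we can put exactly 20 objects in every box, avoiding 21 in any single one — so 941 is tight.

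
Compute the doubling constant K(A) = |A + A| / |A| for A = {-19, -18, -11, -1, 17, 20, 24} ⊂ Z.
K = |A + A| / |A| = 26/7

Enumerate A + A = {a + b : a, b ∈ A}. With |A| = 7, there are |A|^2 = 49 ordered sum pairs; collecting distinct values, A + A = {-38, -37, -36, -30, -29, -22, -20, -19, -12, -2, -1, 1, 2, 5, 6, 9, 13, 16, 19, 23, 34, 37, 40, 41, 44, 48}, so |A + A| = 26. Thus K = 26/7. For comparison, the minimum possible |A + A| over all 7-element sets is 2·7 − 1 = 13 (so min K = 13/7), attained only by arithmetic progressions.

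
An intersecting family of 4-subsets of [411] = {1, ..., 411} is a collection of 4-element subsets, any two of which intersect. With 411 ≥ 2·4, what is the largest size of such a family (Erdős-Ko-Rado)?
max |F| = C(410, 3) = 11402920

The Erdős-Ko-Rado theorem states: for n ≥ 2k, an intersecting family of k-subsets of an n-element set has size at most C(n − 1, k − 1), with equality for 'star' families {A ⊆ [n] : |A| = k, i ∈ A} (fix an element i). For n = 411, k = 4: C(410, 3) = 11402920.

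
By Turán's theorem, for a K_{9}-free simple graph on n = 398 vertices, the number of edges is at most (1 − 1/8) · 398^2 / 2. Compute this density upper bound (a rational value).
Turán density bound = (7/8) · 398^2/2 = 277207/4 ≈ 69301.75

Turán's theorem: ex(n, K_{r+1}) is achieved by the complete r-partite Turán graph T(n, r) with parts as balanced as possible, and is at most (1 − 1/r) · n^2/2. For r = 8, n = 398: the density bound is (7/8) · 158404/2 = 277207/4 ≈ 69301.75. The integer-valued extremum is e(T(398, 8)) = 69301, which is strictly less than the density bound 277207/4 since 8 ∤ 398 (the parts of T(398, 8) cannot all be equal).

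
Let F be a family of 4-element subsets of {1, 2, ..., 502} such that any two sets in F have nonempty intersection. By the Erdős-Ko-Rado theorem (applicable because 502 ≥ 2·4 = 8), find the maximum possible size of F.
max |F| = C(501, 3) = 20833250

The Erdős-Ko-Rado theorem states: for n ≥ 2k, an intersecting family of k-subsets of an n-element set has size at most C(n − 1, k − 1), with equality for 'star' families {A ⊆ [n] : |A| = k, i ∈ A} (fix an element i). For n = 502, k = 4: C(501, 3) = 20833250.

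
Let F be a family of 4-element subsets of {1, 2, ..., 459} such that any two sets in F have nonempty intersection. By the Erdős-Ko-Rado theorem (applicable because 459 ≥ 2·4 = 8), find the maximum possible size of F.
max |F| = C(458, 3) = 15907256

The Erdős-Ko-Rado theorem states: for n ≥ 2k, an intersecting family of k-subsets of an n-element set has size at most C(n − 1, k − 1), with equality for 'star' families {A ⊆ [n] : |A| = k, i ∈ A} (fix an element i). For n = 459, k = 4: C(458, 3) = 15907256.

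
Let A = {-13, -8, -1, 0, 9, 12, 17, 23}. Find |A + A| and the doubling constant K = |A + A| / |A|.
K = |A + A| / |A| = 33/8

Enumerate A + A = {a + b : a, b ∈ A}. With |A| = 8, there are |A|^2 = 64 ordered sum pairs; collecting distinct values, A + A = {-26, -21, -16, -14, -13, -9, -8, -4, -2, -1, 0, 1, 4, 8, 9, 10, 11, 12, 15, 16, 17, 18, 21, 22, 23, 24, 26, 29, 32, 34, 35, 40, 46}, so |A + A| = 33. Thus K = 33/8. For comparison, the minimum possible |A + A| over all 8-element sets is 2·8 − 1 = 15 (so min K = 15/8), attained only by arithmetic progressions.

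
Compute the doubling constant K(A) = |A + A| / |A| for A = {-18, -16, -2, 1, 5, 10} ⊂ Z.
K = |A + A| / |A| = 21/6 = 7/2

Enumerate A + A = {a + b : a, b ∈ A}. With |A| = 6, there are |A|^2 = 36 ordered sum pairs; collecting distinct values, A + A = {-36, -34, -32, -20, -18, -17, -15, -13, -11, -8, -6, -4, -1, 2, 3, 6, 8, 10, 11, 15, 20}, so |A + A| = 21. Thus K = 21/6 = 7/2. For comparison, the minimum possible |A + A| over all 6-element sets is 2·6 − 1 = 11 (so min K = 11/6), attained only by arithmetic progressions.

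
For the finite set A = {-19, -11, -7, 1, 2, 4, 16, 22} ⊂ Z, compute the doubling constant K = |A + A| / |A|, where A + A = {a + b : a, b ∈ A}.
K = |A + A| / |A| = 32/8 = 4

Enumerate A + A = {a + b : a, b ∈ A}. With |A| = 8, there are |A|^2 = 64 ordered sum pairs; collecting distinct values, A + A = {-38, -30, -26, -22, -18, -17, -15, -14, -10, -9, -7, -6, -5, -3, 2, 3, 4, 5, 6, 8, 9, 11, 15, 17, 18, 20, 23, 24, 26, 32, 38, 44}, so |A + A| = 32. Thus K = 32/8 = 4. For comparison, the minimum possible |A + A| over all 8-element sets is 2·8 − 1 = 15 (so min K = 15/8), attained only by arithmetic progressions.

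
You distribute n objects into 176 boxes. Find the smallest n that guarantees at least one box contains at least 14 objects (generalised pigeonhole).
n = (14 − 1)·176 + 1 = 2289

By the generalised pigeonhole principle, to guarantee some box contains ≥ r objects we need more than (r − 1) · k objects total. Threshold: n = (r − 1) · k + 1. With r = 14 and k = 176: n = 13 · 176 + 1 = 2288 + 1 = 2289. For n = 2288 = 13 · 176, we can put exactly 13 objects in every box, avoiding 14 in any single one — so 2289 is tight.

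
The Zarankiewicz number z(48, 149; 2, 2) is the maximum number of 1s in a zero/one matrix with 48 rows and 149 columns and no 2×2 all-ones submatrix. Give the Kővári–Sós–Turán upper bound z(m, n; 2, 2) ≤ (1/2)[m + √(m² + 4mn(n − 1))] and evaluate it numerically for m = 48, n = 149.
z(48, 149; 2, 2) ≤ (1/2)[48 + √(48² + 4·48·149·148)] = (1/2)[48 + √4236288] = 1053.1122

Kővári–Sós–Turán: let r_1, ..., r_48 be the row sums and z = Σ r_i the total number of 1s. Each pair of columns can share at most one row with both entries 1 (else a 2×2 all-ones block appears), so Σ_i C(r_i, 2) ≤ C(149, 2) = 11026. By convexity Σ_i C(r_i, 2) ≥ 48·C(z/48, 2) = z(z − 48)/(2·48), giving z² − 48z − 48·149·148 ≤ 0 and hence z ≤ (1/2)[48 + √(2304 + 4·1058496)] = (1/2)[48 + √4236288] ≈ (1/2)(48 + 2058.2245) = 1053.1122.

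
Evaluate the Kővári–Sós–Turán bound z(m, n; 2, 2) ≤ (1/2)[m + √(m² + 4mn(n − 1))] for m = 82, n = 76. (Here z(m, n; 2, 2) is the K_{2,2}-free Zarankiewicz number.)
z(82, 76; 2, 2) ≤ (1/2)[82 + √(82² + 4·82·76·75)] = (1/2)[82 + √1876324] = 725.8949

Kővári–Sós–Turán: let r_1, ..., r_82 be the row sums and z = Σ r_i the total number of 1s. Each pair of columns can share at most one row with both entries 1 (else a 2×2 all-ones block appears), so Σ_i C(r_i, 2) ≤ C(76, 2) = 2850. By convexity Σ_i C(r_i, 2) ≥ 82·C(z/82, 2) = z(z − 82)/(2·82), giving z² − 82z − 82·76·75 ≤ 0 and hence z ≤ (1/2)[82 + √(6724 + 4·467400)] = (1/2)[82 + √1876324] ≈ (1/2)(82 + 1369.7898) = 725.8949.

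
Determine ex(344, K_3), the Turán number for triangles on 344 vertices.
ex(344, K_3) = ⌊344^2/4⌋ = 29584

Mantel (1907): a triangle-free graph on n vertices has at most ⌊n^2/4⌋ edges, with equality for the complete bipartite graph K_{⌊n/2⌋, ⌈n/2⌉}. For n = 344: ⌊344^2/4⌋ = ⌊118336/4⌋ = 29584. The extremal graph is K_{172, 172}, which has 172·172 = 29584 edges.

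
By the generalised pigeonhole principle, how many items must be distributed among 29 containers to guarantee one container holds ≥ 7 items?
n = (7 − 1)·29 + 1 = 175

By the generalised pigeonhole principle, to guarantee some box contains ≥ r objects we need more than (r − 1) · k objects total. Threshold: n = (r − 1) · k + 1. With r = 7 and k = 29: n = 6 · 29 + 1 = 174 + 1 = 175. For n = 174 = 6 · 29, we can put exactly 6 objects in every box, avoiding 7 in any single one — so 175 is tight.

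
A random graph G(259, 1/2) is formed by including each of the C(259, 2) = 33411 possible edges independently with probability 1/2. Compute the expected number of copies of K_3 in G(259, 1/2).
E[# K_3] = C(259, 3) · (1/2)^C(3, 2) = 2862209 / 2^3 = 357776.125

For each 3-subset S of vertices (there are C(259, 3) = 2862209 such S), let X_S = 1 if S induces a K_3 (all C(3, 2) = 3 edges present). Then P(X_S = 1) = (1/2)^3 = 1/8. By linearity of expectation, E[# K_3] = C(259, 3) · (1/2)^3 = 2862209 / 8 = 357776.125.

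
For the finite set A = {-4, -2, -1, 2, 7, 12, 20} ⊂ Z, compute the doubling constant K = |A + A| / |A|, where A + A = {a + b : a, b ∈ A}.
K = |A + A| / |A| = 25/7

Enumerate A + A = {a + b : a, b ∈ A}. With |A| = 7, there are |A|^2 = 49 ordered sum pairs; collecting distinct values, A + A = {-8, -6, -5, -4, -3, -2, 0, 1, 3, 4, 5, 6, 8, 9, 10, 11, 14, 16, 18, 19, 22, 24, 27, 32, 40}, so |A + A| = 25. Thus K = 25/7. For comparison, the minimum possible |A + A| over all 7-element sets is 2·7 − 1 = 13 (so min K = 13/7), attained only by arithmetic progressions.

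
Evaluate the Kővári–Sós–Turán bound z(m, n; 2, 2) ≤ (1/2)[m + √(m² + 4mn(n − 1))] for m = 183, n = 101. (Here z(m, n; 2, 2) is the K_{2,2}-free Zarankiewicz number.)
z(183, 101; 2, 2) ≤ (1/2)[183 + √(183² + 4·183·101·100)] = (1/2)[183 + √7426689] = 1454.0976

Kővári–Sós–Turán: let r_1, ..., r_183 be the row sums and z = Σ r_i the total number of 1s. Each pair of columns can share at most one row with both entries 1 (else a 2×2 all-ones block appears), so Σ_i C(r_i, 2) ≤ C(101, 2) = 5050. By convexity Σ_i C(r_i, 2) ≥ 183·C(z/183, 2) = z(z − 183)/(2·183), giving z² − 183z − 183·101·100 ≤ 0 and hence z ≤ (1/2)[183 + √(33489 + 4·1848300)] = (1/2)[183 + √7426689] ≈ (1/2)(183 + 2725.1952) = 1454.0976.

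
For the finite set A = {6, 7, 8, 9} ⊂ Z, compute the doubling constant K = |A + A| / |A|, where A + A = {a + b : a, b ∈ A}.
K = |A + A| / |A| = 7/4

Enumerate A + A = {a + b : a, b ∈ A}. With |A| = 4, there are |A|^2 = 16 ordered sum pairs; collecting distinct values, A + A = {12, 13, 14, 15, 16, 17, 18}, so |A + A| = 7. Thus K = 7/4. Here |A + A| = 2|A| − 1 = 7, the minimum possible — so K = 7/4 is minimal, which holds iff A is an arithmetic progression.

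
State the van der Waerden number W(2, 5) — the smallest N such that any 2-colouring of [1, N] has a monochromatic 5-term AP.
W(2, 5) = 178

W(2, 5) = 178. The lower bound W(2, 5) > 177 comes from an explicit good 2-colouring of [1, 177]; the upper bound W(2, 5) ≤ 178 was verified by exhaustive search over 2-colourings of [1, 178].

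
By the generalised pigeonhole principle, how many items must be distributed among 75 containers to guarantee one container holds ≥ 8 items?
n = (8 − 1)·75 + 1 = 526

By the generalised pigeonhole principle, to guarantee some box contains ≥ r objects we need more than (r − 1) · k objects total. Threshold: n = (r − 1) · k + 1. With r = 8 and k = 75: n = 7 · 75 + 1 = 525 + 1 = 526. For n = 525 = 7 · 75, we can put exactly 7 objects in every box, avoiding 8 in any single one — so 526 is tight.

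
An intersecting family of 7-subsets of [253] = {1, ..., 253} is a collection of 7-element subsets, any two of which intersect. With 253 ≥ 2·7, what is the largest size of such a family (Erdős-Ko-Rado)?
max |F| = C(252, 6) = 334988390100

Erdős-Ko-Rado (1961): when n ≥ 2k, max |F| = C(n−1, k−1). The bound is attained by the star {A : i ∈ A} for any fixed i ∈ [n]. Here C(253−1, 7−1) = C(252, 6) = 334988390100.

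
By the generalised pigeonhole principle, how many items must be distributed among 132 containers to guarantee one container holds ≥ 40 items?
n = (40 − 1)·132 + 1 = 5149

By the generalised pigeonhole principle, to guarantee some box contains ≥ r objects we need more than (r − 1) · k objects total. Threshold: n = (r − 1) · k + 1. With r = 40 and k = 132: n = 39 · 132 + 1 = 5148 + 1 = 5149. For n = 5148 = 39 · 132, we can put exactly 39 objects in every box, avoiding 40 in any single one — so 5149 is tight.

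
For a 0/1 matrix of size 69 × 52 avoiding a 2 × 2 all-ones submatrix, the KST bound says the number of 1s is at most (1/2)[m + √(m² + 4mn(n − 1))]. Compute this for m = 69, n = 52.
z(69, 52; 2, 2) ≤ (1/2)[69 + √(69² + 4·69·52·51)] = (1/2)[69 + √736713] = 463.6599

Kővári–Sós–Turán: let r_1, ..., r_69 be the row sums and z = Σ r_i the total number of 1s. Each pair of columns can share at most one row with both entries 1 (else a 2×2 all-ones block appears), so Σ_i C(r_i, 2) ≤ C(52, 2) = 1326. By convexity Σ_i C(r_i, 2) ≥ 69·C(z/69, 2) = z(z − 69)/(2·69), giving z² − 69z − 69·52·51 ≤ 0 and hence z ≤ (1/2)[69 + √(4761 + 4·182988)] = (1/2)[69 + √736713] ≈ (1/2)(69 + 858.3199) = 463.6599.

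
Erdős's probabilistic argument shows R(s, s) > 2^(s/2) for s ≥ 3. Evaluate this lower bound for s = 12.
2^(12/2) = 64; so R(12, 12) > 64

Colour each edge of K_n uniformly at random with red/blue. The expected number of monochromatic K_12 is C(n, 12) · 2 · 2^(−C(12,2)). If C(n, 12) · 2^(1 − C(12,2)) < 1, then with positive probability no monochromatic K_12 exists, so R(12, 12) > n. The standard estimate C(n, 12) ≤ n^12/12! shows this inequality holds whenever n ≤ 2^(12/2) (since 12! · 2^(C(12,2) − 1) > 2^(12^2/2) ≥ n^12). Hence R(12, 12) > 2^(12/2) = 64.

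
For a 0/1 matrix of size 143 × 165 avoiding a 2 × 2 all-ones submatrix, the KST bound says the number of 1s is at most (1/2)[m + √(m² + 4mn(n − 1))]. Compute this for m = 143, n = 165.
z(143, 165; 2, 2) ≤ (1/2)[143 + √(143² + 4·143·165·164)] = (1/2)[143 + √15498769] = 2039.9238

Kővári–Sós–Turán: let r_1, ..., r_143 be the row sums and z = Σ r_i the total number of 1s. Each pair of columns can share at most one row with both entries 1 (else a 2×2 all-ones block appears), so Σ_i C(r_i, 2) ≤ C(165, 2) = 13530. By convexity Σ_i C(r_i, 2) ≥ 143·C(z/143, 2) = z(z − 143)/(2·143), giving z² − 143z − 143·165·164 ≤ 0 and hence z ≤ (1/2)[143 + √(20449 + 4·3869580)] = (1/2)[143 + √15498769] ≈ (1/2)(143 + 3936.8476) = 2039.9238.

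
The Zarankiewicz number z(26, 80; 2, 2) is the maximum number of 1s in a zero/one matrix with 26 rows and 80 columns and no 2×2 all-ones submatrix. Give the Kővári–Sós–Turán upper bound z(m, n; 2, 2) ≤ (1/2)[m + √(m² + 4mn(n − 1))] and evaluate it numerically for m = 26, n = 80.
z(26, 80; 2, 2) ≤ (1/2)[26 + √(26² + 4·26·80·79)] = (1/2)[26 + √657956] = 418.5724

Kővári–Sós–Turán: let r_1, ..., r_26 be the row sums and z = Σ r_i the total number of 1s. Each pair of columns can share at most one row with both entries 1 (else a 2×2 all-ones block appears), so Σ_i C(r_i, 2) ≤ C(80, 2) = 3160. By convexity Σ_i C(r_i, 2) ≥ 26·C(z/26, 2) = z(z − 26)/(2·26), giving z² − 26z − 26·80·79 ≤ 0 and hence z ≤ (1/2)[26 + √(676 + 4·164320)] = (1/2)[26 + √657956] ≈ (1/2)(26 + 811.1449) = 418.5724.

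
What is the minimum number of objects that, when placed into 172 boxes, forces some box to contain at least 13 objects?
n = (13 − 1)·172 + 1 = 2065

By the generalised pigeonhole principle, to guarantee some box contains ≥ r objects we need more than (r − 1) · k objects total. Threshold: n = (r − 1) · k + 1. With r = 13 and k = 172: n = 12 · 172 + 1 = 2064 + 1 = 2065. For n = 2064 = 12 · 172, we can put exactly 12 objects in every box, avoiding 13 in any single one — so 2065 is tight.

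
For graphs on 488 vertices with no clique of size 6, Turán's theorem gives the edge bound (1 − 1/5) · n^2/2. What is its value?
Turán density bound = (4/5) · 488^2/2 = 476288/5 ≈ 95257.6

Turán's theorem: ex(n, K_{r+1}) is achieved by the complete r-partite Turán graph T(n, r) with parts as balanced as possible, and is at most (1 − 1/r) · n^2/2. For r = 5, n = 488: the density bound is (4/5) · 238144/2 = 476288/5 ≈ 95257.6. The integer-valued extremum is e(T(488, 5)) = 95257, which is strictly less than the density bound 476288/5 since 5 ∤ 488 (the parts of T(488, 5) cannot all be equal).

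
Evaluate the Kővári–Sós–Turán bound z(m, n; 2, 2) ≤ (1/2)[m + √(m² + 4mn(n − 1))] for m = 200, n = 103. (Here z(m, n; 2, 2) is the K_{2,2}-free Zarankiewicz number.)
z(200, 103; 2, 2) ≤ (1/2)[200 + √(200² + 4·200·103·102)] = (1/2)[200 + √8444800] = 1552.9969

Kővári–Sós–Turán: let r_1, ..., r_200 be the row sums and z = Σ r_i the total number of 1s. Each pair of columns can share at most one row with both entries 1 (else a 2×2 all-ones block appears), so Σ_i C(r_i, 2) ≤ C(103, 2) = 5253. By convexity Σ_i C(r_i, 2) ≥ 200·C(z/200, 2) = z(z − 200)/(2·200), giving z² − 200z − 200·103·102 ≤ 0 and hence z ≤ (1/2)[200 + √(40000 + 4·2101200)] = (1/2)[200 + √8444800] ≈ (1/2)(200 + 2905.9938) = 1552.9969.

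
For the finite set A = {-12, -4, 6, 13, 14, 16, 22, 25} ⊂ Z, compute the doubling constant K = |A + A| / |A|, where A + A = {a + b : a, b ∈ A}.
K = |A + A| / |A| = 31/8

Enumerate A + A = {a + b : a, b ∈ A}. With |A| = 8, there are |A|^2 = 64 ordered sum pairs; collecting distinct values, A + A = {-24, -16, -8, -6, 1, 2, 4, 9, 10, 12, 13, 18, 19, 20, 21, 22, 26, 27, 28, 29, 30, 31, 32, 35, 36, 38, 39, 41, 44, 47, 50}, so |A + A| = 31. Thus K = 31/8. For comparison, the minimum possible |A + A| over all 8-element sets is 2·8 − 1 = 15 (so min K = 15/8), attained only by arithmetic progressions.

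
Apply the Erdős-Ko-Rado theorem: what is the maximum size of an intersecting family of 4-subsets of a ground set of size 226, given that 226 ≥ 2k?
max |F| = C(225, 3) = 1873200

Erdős-Ko-Rado (1961): when n ≥ 2k, max |F| = C(n−1, k−1). The bound is attained by the star {A : i ∈ A} for any fixed i ∈ [n]. Here C(226−1, 4−1) = C(225, 3) = 1873200.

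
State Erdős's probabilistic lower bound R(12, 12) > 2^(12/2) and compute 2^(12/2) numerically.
2^(12/2) = 64; so R(12, 12) > 64

Colour each edge of K_n uniformly at random with red/blue. The expected number of monochromatic K_12 is C(n, 12) · 2 · 2^(−C(12,2)). If C(n, 12) · 2^(1 − C(12,2)) < 1, then with positive probability no monochromatic K_12 exists, so R(12, 12) > n. The standard estimate C(n, 12) ≤ n^12/12! shows this inequality holds whenever n ≤ 2^(12/2) (since 12! · 2^(C(12,2) − 1) > 2^(12^2/2) ≥ n^12). Hence R(12, 12) > 2^(12/2) = 64.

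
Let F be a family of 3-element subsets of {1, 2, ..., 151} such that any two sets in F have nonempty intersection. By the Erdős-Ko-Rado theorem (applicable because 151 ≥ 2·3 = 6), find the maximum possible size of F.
max |F| = C(150, 2) = 11175

Erdős-Ko-Rado (1961): when n ≥ 2k, max |F| = C(n−1, k−1). The bound is attained by the star {A : i ∈ A} for any fixed i ∈ [n]. Here C(151−1, 3−1) = C(150, 2) = 11175.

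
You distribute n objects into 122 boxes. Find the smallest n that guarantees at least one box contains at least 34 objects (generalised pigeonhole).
n = (34 − 1)·122 + 1 = 4027

By the generalised pigeonhole principle, to guarantee some box contains ≥ r objects we need more than (r − 1) · k objects total. Threshold: n = (r − 1) · k + 1. With r = 34 and k = 122: n = 33 · 122 + 1 = 4026 + 1 = 4027. For n = 4026 = 33 · 122, we can put exactly 33 objects in every box, avoiding 34 in any single one — so 4027 is tight.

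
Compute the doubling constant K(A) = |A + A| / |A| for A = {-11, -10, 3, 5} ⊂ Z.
K = |A + A| / |A| = 10/4 = 5/2

Enumerate A + A = {a + b : a, b ∈ A}. With |A| = 4, there are |A|^2 = 16 ordered sum pairs; collecting distinct values, A + A = {-22, -21, -20, -8, -7, -6, -5, 6, 8, 10}, so |A + A| = 10. Thus K = 10/4 = 5/2. For comparison, the minimum possible |A + A| over all 4-element sets is 2·4 − 1 = 7 (so min K = 7/4), attained only by arithmetic progressions.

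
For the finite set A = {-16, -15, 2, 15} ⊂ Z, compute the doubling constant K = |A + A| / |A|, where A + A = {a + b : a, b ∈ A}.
K = |A + A| / |A| = 10/4 = 5/2

Enumerate A + A = {a + b : a, b ∈ A}. With |A| = 4, there are |A|^2 = 16 ordered sum pairs; collecting distinct values, A + A = {-32, -31, -30, -14, -13, -1, 0, 4, 17, 30}, so |A + A| = 10. Thus K = 10/4 = 5/2. For comparison, the minimum possible |A + A| over all 4-element sets is 2·4 − 1 = 7 (so min K = 7/4), attained only by arithmetic progressions.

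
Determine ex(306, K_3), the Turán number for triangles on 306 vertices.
ex(306, K_3) = ⌊306^2/4⌋ = 23409

Mantel (1907): a triangle-free graph on n vertices has at most ⌊n^2/4⌋ edges, with equality for the complete bipartite graph K_{⌊n/2⌋, ⌈n/2⌉}. For n = 306: ⌊306^2/4⌋ = ⌊93636/4⌋ = 23409. The extremal graph is K_{153, 153}, which has 153·153 = 23409 edges.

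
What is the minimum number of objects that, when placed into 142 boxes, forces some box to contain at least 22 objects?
n = (22 − 1)·142 + 1 = 2983

By the generalised pigeonhole principle, to guarantee some box contains ≥ r objects we need more than (r − 1) · k objects total. Threshold: n = (r − 1) · k + 1. With r = 22 and k = 142: n = 21 · 142 + 1 = 2982 + 1 = 2983. For n = 2982 = 21 · 142, we can put exactly 21 objects in every box, avoiding 22 in any single one — so 2983 is tight.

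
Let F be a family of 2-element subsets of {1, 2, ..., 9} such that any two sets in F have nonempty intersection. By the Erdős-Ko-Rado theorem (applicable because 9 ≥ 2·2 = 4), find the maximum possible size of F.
max |F| = C(8, 1) = 8

The Erdős-Ko-Rado theorem states: for n ≥ 2k, an intersecting family of k-subsets of an n-element set has size at most C(n − 1, k − 1), with equality for 'star' families {A ⊆ [n] : |A| = k, i ∈ A} (fix an element i). For n = 9, k = 2: C(8, 1) = 8.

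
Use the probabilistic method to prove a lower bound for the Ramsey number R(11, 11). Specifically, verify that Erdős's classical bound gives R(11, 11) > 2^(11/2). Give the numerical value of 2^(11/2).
2^(11/2) = 45.2548; so R(11, 11) > 45.2548

Colour each edge of K_n uniformly at random with red/blue. The expected number of monochromatic K_11 is C(n, 11) · 2 · 2^(−C(11,2)). If C(n, 11) · 2^(1 − C(11,2)) < 1, then with positive probability no monochromatic K_11 exists, so R(11, 11) > n. The standard estimate C(n, 11) ≤ n^11/11! shows this inequality holds whenever n ≤ 2^(11/2) (since 11! · 2^(C(11,2) − 1) > 2^(11^2/2) ≥ n^11). Hence R(11, 11) > 2^(11/2) = 45.2548.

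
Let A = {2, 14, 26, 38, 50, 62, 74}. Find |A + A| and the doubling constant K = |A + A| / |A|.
K = |A + A| / |A| = 13/7

Enumerate A + A = {a + b : a, b ∈ A}. With |A| = 7, there are |A|^2 = 49 ordered sum pairs; collecting distinct values, A + A = {4, 16, 28, 40, 52, 64, 76, 88, 100, 112, 124, 136, 148}, so |A + A| = 13. Thus K = 13/7. Here |A + A| = 2|A| − 1 = 13, the minimum possible — so K = 13/7 is minimal, which holds iff A is an arithmetic progression.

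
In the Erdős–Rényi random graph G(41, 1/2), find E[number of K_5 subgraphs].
E[# K_5] = C(41, 5) · (1/2)^C(5, 2) = 749398 / 2^10 = 374699/512 ≈ 731.833984

For each 5-subset S of vertices (there are C(41, 5) = 749398 such S), let X_S = 1 if S induces a K_5 (all C(5, 2) = 10 edges present). Then P(X_S = 1) = (1/2)^10 = 1/1024. By linearity of expectation, E[# K_5] = C(41, 5) · (1/2)^10 = 749398 / 1024 = 374699/512 ≈ 731.833984.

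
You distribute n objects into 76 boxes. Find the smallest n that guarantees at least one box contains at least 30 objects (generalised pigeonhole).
n = (30 − 1)·76 + 1 = 2205

By the generalised pigeonhole principle, to guarantee some box contains ≥ r objects we need more than (r − 1) · k objects total. Threshold: n = (r − 1) · k + 1. With r = 30 and k = 76: n = 29 · 76 + 1 = 2204 + 1 = 2205. For n = 2204 = 29 · 76, we can put exactly 29 objects in every box, avoiding 30 in any single one — so 2205 is tight.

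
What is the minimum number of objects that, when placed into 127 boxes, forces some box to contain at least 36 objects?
n = (36 − 1)·127 + 1 = 4446

By the generalised pigeonhole principle, to guarantee some box contains ≥ r objects we need more than (r − 1) · k objects total. Threshold: n = (r − 1) · k + 1. With r = 36 and k = 127: n = 35 · 127 + 1 = 4445 + 1 = 4446. For n = 4445 = 35 · 127, we can put exactly 35 objects in every box, avoiding 36 in any single one — so 4446 is tight.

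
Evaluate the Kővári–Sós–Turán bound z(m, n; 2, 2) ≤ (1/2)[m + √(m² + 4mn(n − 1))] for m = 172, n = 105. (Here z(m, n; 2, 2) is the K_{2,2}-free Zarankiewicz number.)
z(172, 105; 2, 2) ≤ (1/2)[172 + √(172² + 4·172·105·104)] = (1/2)[172 + √7542544] = 1459.1846

Kővári–Sós–Turán: let r_1, ..., r_172 be the row sums and z = Σ r_i the total number of 1s. Each pair of columns can share at most one row with both entries 1 (else a 2×2 all-ones block appears), so Σ_i C(r_i, 2) ≤ C(105, 2) = 5460. By convexity Σ_i C(r_i, 2) ≥ 172·C(z/172, 2) = z(z − 172)/(2·172), giving z² − 172z − 172·105·104 ≤ 0 and hence z ≤ (1/2)[172 + √(29584 + 4·1878240)] = (1/2)[172 + √7542544] ≈ (1/2)(172 + 2746.3692) = 1459.1846.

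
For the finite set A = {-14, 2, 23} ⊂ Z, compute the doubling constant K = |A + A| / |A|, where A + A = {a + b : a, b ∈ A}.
K = |A + A| / |A| = 6/3 = 2

Enumerate A + A = {a + b : a, b ∈ A}. With |A| = 3, there are |A|^2 = 9 ordered sum pairs; collecting distinct values, A + A = {-28, -12, 4, 9, 25, 46}, so |A + A| = 6. Thus K = 6/3 = 2. For comparison, the minimum possible |A + A| over all 3-element sets is 2·3 − 1 = 5 (so min K = 5/3), attained only by arithmetic progressions.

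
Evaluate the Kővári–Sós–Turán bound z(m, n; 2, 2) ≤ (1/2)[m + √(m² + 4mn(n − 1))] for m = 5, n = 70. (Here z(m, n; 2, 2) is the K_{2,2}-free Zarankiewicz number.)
z(5, 70; 2, 2) ≤ (1/2)[5 + √(5² + 4·5·70·69)] = (1/2)[5 + √96625] = 157.9228

Kővári–Sós–Turán: let r_1, ..., r_5 be the row sums and z = Σ r_i the total number of 1s. Each pair of columns can share at most one row with both entries 1 (else a 2×2 all-ones block appears), so Σ_i C(r_i, 2) ≤ C(70, 2) = 2415. By convexity Σ_i C(r_i, 2) ≥ 5·C(z/5, 2) = z(z − 5)/(2·5), giving z² − 5z − 5·70·69 ≤ 0 and hence z ≤ (1/2)[5 + √(25 + 4·24150)] = (1/2)[5 + √96625] ≈ (1/2)(5 + 310.8456) = 157.9228.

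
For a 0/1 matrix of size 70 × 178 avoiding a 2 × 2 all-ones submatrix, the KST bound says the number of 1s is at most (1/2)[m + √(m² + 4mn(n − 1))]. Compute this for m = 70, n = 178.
z(70, 178; 2, 2) ≤ (1/2)[70 + √(70² + 4·70·178·177)] = (1/2)[70 + √8826580] = 1520.478

Kővári–Sós–Turán: let r_1, ..., r_70 be the row sums and z = Σ r_i the total number of 1s. Each pair of columns can share at most one row with both entries 1 (else a 2×2 all-ones block appears), so Σ_i C(r_i, 2) ≤ C(178, 2) = 15753. By convexity Σ_i C(r_i, 2) ≥ 70·C(z/70, 2) = z(z − 70)/(2·70), giving z² − 70z − 70·178·177 ≤ 0 and hence z ≤ (1/2)[70 + √(4900 + 4·2205420)] = (1/2)[70 + √8826580] ≈ (1/2)(70 + 2970.9561) = 1520.478.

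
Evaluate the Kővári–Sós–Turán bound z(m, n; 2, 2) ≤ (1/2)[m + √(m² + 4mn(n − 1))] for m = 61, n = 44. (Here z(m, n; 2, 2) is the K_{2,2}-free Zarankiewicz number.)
z(61, 44; 2, 2) ≤ (1/2)[61 + √(61² + 4·61·44·43)] = (1/2)[61 + √465369] = 371.5898

Kővári–Sós–Turán: let r_1, ..., r_61 be the row sums and z = Σ r_i the total number of 1s. Each pair of columns can share at most one row with both entries 1 (else a 2×2 all-ones block appears), so Σ_i C(r_i, 2) ≤ C(44, 2) = 946. By convexity Σ_i C(r_i, 2) ≥ 61·C(z/61, 2) = z(z − 61)/(2·61), giving z² − 61z − 61·44·43 ≤ 0 and hence z ≤ (1/2)[61 + √(3721 + 4·115412)] = (1/2)[61 + √465369] ≈ (1/2)(61 + 682.1796) = 371.5898.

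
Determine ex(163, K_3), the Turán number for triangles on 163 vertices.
ex(163, K_3) = ⌊163^2/4⌋ = 6642

Mantel (1907): a triangle-free graph on n vertices has at most ⌊n^2/4⌋ edges, with equality for the complete bipartite graph K_{⌊n/2⌋, ⌈n/2⌉}. For n = 163: ⌊163^2/4⌋ = ⌊26569/4⌋ = 6642. The extremal graph is K_{81, 82}, which has 81·82 = 6642 edges.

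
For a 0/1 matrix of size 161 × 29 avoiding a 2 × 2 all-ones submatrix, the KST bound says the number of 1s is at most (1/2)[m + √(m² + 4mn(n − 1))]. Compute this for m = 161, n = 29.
z(161, 29; 2, 2) ≤ (1/2)[161 + √(161² + 4·161·29·28)] = (1/2)[161 + √548849] = 450.9217

Kővári–Sós–Turán: let r_1, ..., r_161 be the row sums and z = Σ r_i the total number of 1s. Each pair of columns can share at most one row with both entries 1 (else a 2×2 all-ones block appears), so Σ_i C(r_i, 2) ≤ C(29, 2) = 406. By convexity Σ_i C(r_i, 2) ≥ 161·C(z/161, 2) = z(z − 161)/(2·161), giving z² − 161z − 161·29·28 ≤ 0 and hence z ≤ (1/2)[161 + √(25921 + 4·130732)] = (1/2)[161 + √548849] ≈ (1/2)(161 + 740.8434) = 450.9217.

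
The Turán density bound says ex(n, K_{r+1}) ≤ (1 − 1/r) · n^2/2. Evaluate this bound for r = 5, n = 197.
Turán density bound = (4/5) · 197^2/2 = 77618/5 ≈ 15523.6

Turán's theorem: ex(n, K_{r+1}) is achieved by the complete r-partite Turán graph T(n, r) with parts as balanced as possible, and is at most (1 − 1/r) · n^2/2. For r = 5, n = 197: the density bound is (4/5) · 38809/2 = 77618/5 ≈ 15523.6. The integer-valued extremum is e(T(197, 5)) = 15523, which is strictly less than the density bound 77618/5 since 5 ∤ 197 (the parts of T(197, 5) cannot all be equal).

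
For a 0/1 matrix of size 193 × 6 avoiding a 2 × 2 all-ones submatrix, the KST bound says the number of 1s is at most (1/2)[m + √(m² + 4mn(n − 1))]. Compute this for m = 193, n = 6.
z(193, 6; 2, 2) ≤ (1/2)[193 + √(193² + 4·193·6·5)] = (1/2)[193 + √60409] = 219.3912

Kővári–Sós–Turán: let r_1, ..., r_193 be the row sums and z = Σ r_i the total number of 1s. Each pair of columns can share at most one row with both entries 1 (else a 2×2 all-ones block appears), so Σ_i C(r_i, 2) ≤ C(6, 2) = 15. By convexity Σ_i C(r_i, 2) ≥ 193·C(z/193, 2) = z(z − 193)/(2·193), giving z² − 193z − 193·6·5 ≤ 0 and hence z ≤ (1/2)[193 + √(37249 + 4·5790)] = (1/2)[193 + √60409] ≈ (1/2)(193 + 245.7824) = 219.3912.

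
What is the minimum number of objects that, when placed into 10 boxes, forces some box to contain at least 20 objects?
n = (20 − 1)·10 + 1 = 191

By the generalised pigeonhole principle, to guarantee some box contains ≥ r objects we need more than (r − 1) · k objects total. Threshold: n = (r − 1) · k + 1. With r = 20 and k = 10: n = 19 · 10 + 1 = 190 + 1 = 191. For n = 190 = 19 · 10, we can put exactly 19 objects in every box, avoiding 20 in any single one — so 191 is tight.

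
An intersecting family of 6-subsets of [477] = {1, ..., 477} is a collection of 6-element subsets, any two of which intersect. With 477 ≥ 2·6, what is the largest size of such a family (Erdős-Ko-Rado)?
max |F| = C(476, 5) = 199388817320

The Erdős-Ko-Rado theorem states: for n ≥ 2k, an intersecting family of k-subsets of an n-element set has size at most C(n − 1, k − 1), with equality for 'star' families {A ⊆ [n] : |A| = k, i ∈ A} (fix an element i). For n = 477, k = 6: C(476, 5) = 199388817320.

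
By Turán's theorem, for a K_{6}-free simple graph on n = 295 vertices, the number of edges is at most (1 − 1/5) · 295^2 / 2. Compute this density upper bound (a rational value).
Turán density bound = (4/5) · 295^2/2 = 34810

Turán's theorem: ex(n, K_{r+1}) is achieved by the complete r-partite Turán graph T(n, r) with parts as balanced as possible, and is at most (1 − 1/r) · n^2/2. For r = 5, n = 295: the density bound is (4/5) · 87025/2 = 34810. Since 5 ∣ 295, the Turán graph T(295, 5) has parts of equal size 59, and its edge count e(T(295, 5)) = 34810 attains the density bound exactly.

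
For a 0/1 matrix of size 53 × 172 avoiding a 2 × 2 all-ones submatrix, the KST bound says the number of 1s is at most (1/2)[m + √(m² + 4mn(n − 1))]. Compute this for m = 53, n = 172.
z(53, 172; 2, 2) ≤ (1/2)[53 + √(53² + 4·53·172·171)] = (1/2)[53 + √6238153] = 1275.3147

Kővári–Sós–Turán: let r_1, ..., r_53 be the row sums and z = Σ r_i the total number of 1s. Each pair of columns can share at most one row with both entries 1 (else a 2×2 all-ones block appears), so Σ_i C(r_i, 2) ≤ C(172, 2) = 14706. By convexity Σ_i C(r_i, 2) ≥ 53·C(z/53, 2) = z(z − 53)/(2·53), giving z² − 53z − 53·172·171 ≤ 0 and hence z ≤ (1/2)[53 + √(2809 + 4·1558836)] = (1/2)[53 + √6238153] ≈ (1/2)(53 + 2497.6295) = 1275.3147.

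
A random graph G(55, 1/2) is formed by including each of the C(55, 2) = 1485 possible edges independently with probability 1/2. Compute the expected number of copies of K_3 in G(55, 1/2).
E[# K_3] = C(55, 3) · (1/2)^C(3, 2) = 26235 / 2^3 = 3279.375

For each 3-subset S of vertices (there are C(55, 3) = 26235 such S), let X_S = 1 if S induces a K_3 (all C(3, 2) = 3 edges present). Then P(X_S = 1) = (1/2)^3 = 1/8. By linearity of expectation, E[# K_3] = C(55, 3) · (1/2)^3 = 26235 / 8 = 3279.375.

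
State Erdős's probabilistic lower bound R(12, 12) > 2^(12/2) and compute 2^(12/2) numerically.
2^(12/2) = 64; so R(12, 12) > 64

Colour each edge of K_n uniformly at random with red/blue. The expected number of monochromatic K_12 is C(n, 12) · 2 · 2^(−C(12,2)). If C(n, 12) · 2^(1 − C(12,2)) < 1, then with positive probability no monochromatic K_12 exists, so R(12, 12) > n. The standard estimate C(n, 12) ≤ n^12/12! shows this inequality holds whenever n ≤ 2^(12/2) (since 12! · 2^(C(12,2) − 1) > 2^(12^2/2) ≥ n^12). Hence R(12, 12) > 2^(12/2) = 64.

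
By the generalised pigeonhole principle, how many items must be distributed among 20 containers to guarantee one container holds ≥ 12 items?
n = (12 − 1)·20 + 1 = 221

By the generalised pigeonhole principle, to guarantee some box contains ≥ r objects we need more than (r − 1) · k objects total. Threshold: n = (r − 1) · k + 1. With r = 12 and k = 20: n = 11 · 20 + 1 = 220 + 1 = 221. For n = 220 = 11 · 20, we can put exactly 11 objects in every box, avoiding 12 in any single one — so 221 is tight.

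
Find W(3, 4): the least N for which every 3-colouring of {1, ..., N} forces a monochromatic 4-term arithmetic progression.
W(3, 4) = 293

This is a classical value, W(3, 4) = 293, established by combining an explicit 3-colouring of {1, ..., 292} with no monochromatic 4-AP (giving the lower bound W(3, 4) > 292) and a finite case analysis / exhaustive computer search showing every 3-colouring of {1, ..., 293} has such an AP.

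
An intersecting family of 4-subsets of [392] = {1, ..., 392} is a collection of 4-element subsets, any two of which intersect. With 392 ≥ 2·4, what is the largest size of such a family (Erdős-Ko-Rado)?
max |F| = C(391, 3) = 9886435

The Erdős-Ko-Rado theorem states: for n ≥ 2k, an intersecting family of k-subsets of an n-element set has size at most C(n − 1, k − 1), with equality for 'star' families {A ⊆ [n] : |A| = k, i ∈ A} (fix an element i). For n = 392, k = 4: C(391, 3) = 9886435.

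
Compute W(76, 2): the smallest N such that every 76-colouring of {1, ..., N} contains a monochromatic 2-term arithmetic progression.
W(76, 2) = 76 + 1 = 77

A 2-term AP is any pair of integers, so a monochromatic 2-AP exists iff some colour is used at least twice. With 76 colours, the colouring i ↦ i on {1, ..., 76} uses each colour once, avoiding any monochromatic pair, so W(76, 2) > 76. For {1, ..., 77}, pigeonhole forces two integers of the same colour, which form a monochromatic 2-AP. Hence W(76, 2) = 77.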